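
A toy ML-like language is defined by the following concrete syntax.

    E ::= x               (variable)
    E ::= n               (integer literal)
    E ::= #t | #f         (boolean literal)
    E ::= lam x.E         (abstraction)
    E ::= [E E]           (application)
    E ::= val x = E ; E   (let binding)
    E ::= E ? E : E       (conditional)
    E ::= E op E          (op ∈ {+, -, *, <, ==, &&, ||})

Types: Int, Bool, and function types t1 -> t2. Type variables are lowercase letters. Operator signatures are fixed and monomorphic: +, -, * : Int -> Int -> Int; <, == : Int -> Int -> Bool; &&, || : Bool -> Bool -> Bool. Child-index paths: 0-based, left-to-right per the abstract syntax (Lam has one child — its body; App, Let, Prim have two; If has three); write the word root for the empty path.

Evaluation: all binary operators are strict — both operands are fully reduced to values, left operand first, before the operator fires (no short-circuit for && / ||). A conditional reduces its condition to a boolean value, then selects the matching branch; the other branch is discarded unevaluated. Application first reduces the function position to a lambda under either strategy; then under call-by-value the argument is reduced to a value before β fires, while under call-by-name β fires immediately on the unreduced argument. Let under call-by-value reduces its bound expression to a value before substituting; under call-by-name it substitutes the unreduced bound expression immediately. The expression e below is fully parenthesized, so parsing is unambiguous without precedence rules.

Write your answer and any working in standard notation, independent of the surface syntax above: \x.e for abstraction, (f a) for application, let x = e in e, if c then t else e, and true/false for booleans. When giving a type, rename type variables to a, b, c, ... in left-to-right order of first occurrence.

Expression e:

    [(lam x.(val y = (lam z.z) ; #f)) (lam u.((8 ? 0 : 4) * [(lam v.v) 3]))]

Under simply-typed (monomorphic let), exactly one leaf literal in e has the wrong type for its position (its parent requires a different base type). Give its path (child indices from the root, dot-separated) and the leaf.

Answer: 1.0.0.0 : 8

Working:
z : b
\z._ : b -> b
let y : b -> b
\x._ : a -> Bool
  unify Int ~ Bool
  FAIL: mismatch Int ~ Bool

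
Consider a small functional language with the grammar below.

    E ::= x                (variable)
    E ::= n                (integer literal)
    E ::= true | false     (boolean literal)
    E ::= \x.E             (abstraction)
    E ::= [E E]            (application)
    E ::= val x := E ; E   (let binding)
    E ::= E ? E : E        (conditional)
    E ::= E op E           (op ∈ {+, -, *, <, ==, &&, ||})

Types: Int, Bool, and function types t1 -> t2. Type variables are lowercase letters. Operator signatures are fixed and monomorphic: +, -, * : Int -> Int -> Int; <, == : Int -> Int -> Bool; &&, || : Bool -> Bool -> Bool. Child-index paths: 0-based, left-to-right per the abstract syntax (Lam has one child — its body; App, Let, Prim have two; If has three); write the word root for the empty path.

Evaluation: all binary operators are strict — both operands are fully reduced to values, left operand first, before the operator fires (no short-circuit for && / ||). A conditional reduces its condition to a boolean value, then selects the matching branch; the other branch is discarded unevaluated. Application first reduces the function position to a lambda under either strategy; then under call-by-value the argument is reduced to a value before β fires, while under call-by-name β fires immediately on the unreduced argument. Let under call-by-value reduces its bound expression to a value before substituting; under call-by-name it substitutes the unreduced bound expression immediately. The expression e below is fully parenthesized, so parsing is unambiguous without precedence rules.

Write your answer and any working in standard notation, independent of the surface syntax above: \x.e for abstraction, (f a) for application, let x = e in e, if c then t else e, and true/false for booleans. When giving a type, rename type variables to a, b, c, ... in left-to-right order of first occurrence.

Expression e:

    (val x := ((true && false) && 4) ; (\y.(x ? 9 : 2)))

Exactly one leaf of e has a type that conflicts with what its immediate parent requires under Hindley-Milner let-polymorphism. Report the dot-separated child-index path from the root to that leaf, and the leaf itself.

Working:
  unify Bool ~ Bool
  unify Bool ~ Bool
  unify Bool ~ Bool
  unify Int ~ Bool
  FAIL: mismatch Int ~ Bool

Answer: 0.1 : 4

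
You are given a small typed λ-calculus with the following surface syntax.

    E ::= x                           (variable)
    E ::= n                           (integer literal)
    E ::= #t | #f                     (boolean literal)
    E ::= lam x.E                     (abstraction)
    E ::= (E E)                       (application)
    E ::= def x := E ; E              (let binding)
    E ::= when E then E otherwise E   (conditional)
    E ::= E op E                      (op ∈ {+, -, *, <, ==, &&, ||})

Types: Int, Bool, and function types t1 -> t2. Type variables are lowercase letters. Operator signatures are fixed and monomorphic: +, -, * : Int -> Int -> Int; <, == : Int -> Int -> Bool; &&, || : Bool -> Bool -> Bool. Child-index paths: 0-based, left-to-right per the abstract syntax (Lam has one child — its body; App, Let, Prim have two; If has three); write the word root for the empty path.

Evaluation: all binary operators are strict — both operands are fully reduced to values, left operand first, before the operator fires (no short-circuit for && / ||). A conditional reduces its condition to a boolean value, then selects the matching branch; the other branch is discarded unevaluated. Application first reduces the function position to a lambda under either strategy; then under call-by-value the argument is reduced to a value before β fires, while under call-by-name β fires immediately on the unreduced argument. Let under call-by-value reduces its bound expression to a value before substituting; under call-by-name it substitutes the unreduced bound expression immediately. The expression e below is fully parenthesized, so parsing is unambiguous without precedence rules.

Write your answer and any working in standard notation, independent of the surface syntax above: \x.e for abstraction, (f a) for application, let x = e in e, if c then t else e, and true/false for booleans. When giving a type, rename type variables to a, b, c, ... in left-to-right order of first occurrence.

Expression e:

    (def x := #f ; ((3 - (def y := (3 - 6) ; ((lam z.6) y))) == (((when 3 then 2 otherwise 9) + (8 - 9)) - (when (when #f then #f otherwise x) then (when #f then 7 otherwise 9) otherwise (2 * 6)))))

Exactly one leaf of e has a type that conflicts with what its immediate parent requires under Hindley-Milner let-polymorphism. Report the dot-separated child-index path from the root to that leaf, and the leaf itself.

Trace:
let x : Bool
  unify Int ~ Int
  unify Int ~ Int
  unify Int ~ Int
let y : Int
\z._ : a -> Int
y : Int
  unify a -> Int ~ Int -> b
  unify a ~ Int
  unify Int ~ b
_ _ : Int
  unify Int ~ Int
  unify Int ~ Int
  unify Int ~ Bool
  FAIL: mismatch Int ~ Bool

Answer: 1.1.0.0.0 : 3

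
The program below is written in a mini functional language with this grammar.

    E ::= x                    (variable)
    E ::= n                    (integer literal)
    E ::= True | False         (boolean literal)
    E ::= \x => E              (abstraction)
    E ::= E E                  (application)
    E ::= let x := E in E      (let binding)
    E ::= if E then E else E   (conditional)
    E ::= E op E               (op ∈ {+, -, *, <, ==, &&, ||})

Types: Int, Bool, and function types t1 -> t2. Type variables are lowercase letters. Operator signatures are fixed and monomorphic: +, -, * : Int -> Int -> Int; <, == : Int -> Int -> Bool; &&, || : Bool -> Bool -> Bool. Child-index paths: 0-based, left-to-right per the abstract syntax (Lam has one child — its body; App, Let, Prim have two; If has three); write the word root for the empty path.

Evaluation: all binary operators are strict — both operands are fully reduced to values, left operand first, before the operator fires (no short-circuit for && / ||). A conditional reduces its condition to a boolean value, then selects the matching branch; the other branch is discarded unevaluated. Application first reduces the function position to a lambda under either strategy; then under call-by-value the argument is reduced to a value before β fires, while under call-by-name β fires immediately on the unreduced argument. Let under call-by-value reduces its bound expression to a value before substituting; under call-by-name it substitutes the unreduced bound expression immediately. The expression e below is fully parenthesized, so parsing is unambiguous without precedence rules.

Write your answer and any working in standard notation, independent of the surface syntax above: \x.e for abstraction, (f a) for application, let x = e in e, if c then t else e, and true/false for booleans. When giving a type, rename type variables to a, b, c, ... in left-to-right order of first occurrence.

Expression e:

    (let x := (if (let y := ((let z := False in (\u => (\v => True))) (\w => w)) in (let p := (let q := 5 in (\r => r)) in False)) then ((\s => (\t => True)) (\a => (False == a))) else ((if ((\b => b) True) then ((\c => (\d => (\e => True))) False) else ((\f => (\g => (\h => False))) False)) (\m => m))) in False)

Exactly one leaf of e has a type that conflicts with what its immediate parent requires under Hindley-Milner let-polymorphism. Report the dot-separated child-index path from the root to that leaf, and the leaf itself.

Derivation:
let z : Bool
\v._ : b -> Bool
\u._ : a -> b -> Bool
w : c
\w._ : c -> c
  unify a -> b -> Bool ~ (c -> c) -> d
  unify a ~ c -> c
  unify b -> Bool ~ d
_ _ : b -> Bool
let y : forall. b -> Bool
let q : Int
r : e
\r._ : e -> e
let p : forall. e -> e
  unify Bool ~ Bool
\t._ : g -> Bool
\s._ : f -> g -> Bool
  unify Bool ~ Int
  FAIL: mismatch Bool ~ Int

Answer: 0.1.1.0.0 : false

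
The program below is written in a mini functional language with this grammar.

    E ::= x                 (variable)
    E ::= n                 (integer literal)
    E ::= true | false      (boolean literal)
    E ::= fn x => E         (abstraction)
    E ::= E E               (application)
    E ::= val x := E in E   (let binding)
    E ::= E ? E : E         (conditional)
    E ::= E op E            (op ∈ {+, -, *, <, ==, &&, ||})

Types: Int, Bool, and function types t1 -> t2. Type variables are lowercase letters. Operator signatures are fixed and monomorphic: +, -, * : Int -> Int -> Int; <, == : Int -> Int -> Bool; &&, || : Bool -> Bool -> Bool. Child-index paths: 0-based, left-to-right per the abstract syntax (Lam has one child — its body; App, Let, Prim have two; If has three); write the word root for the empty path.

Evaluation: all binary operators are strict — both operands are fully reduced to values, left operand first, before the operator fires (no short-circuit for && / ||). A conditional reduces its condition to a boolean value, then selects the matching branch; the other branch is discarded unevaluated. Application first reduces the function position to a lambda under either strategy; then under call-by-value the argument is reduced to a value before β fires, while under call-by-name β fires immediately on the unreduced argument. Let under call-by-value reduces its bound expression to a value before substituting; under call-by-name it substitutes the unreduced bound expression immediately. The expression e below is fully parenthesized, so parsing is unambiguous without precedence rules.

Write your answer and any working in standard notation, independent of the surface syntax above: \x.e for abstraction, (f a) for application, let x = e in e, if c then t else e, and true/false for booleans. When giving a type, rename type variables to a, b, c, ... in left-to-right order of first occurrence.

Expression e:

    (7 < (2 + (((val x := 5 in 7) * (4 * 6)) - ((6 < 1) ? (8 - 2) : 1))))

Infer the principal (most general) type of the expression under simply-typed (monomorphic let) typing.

Answer: Bool

Working:
  unify Int ~ Int
  unify Int ~ Int
let x : Int
  unify Int ~ Int
  unify Int ~ Int
  unify Int ~ Int
  unify Int ~ Int
  unify Int ~ Int
  unify Int ~ Int
  unify Int ~ Int
  unify Bool ~ Bool
  unify Int ~ Int
  unify Int ~ Int
  unify Int ~ Int
  unify Int ~ Int
  unify Int ~ Int
  unify Int ~ Int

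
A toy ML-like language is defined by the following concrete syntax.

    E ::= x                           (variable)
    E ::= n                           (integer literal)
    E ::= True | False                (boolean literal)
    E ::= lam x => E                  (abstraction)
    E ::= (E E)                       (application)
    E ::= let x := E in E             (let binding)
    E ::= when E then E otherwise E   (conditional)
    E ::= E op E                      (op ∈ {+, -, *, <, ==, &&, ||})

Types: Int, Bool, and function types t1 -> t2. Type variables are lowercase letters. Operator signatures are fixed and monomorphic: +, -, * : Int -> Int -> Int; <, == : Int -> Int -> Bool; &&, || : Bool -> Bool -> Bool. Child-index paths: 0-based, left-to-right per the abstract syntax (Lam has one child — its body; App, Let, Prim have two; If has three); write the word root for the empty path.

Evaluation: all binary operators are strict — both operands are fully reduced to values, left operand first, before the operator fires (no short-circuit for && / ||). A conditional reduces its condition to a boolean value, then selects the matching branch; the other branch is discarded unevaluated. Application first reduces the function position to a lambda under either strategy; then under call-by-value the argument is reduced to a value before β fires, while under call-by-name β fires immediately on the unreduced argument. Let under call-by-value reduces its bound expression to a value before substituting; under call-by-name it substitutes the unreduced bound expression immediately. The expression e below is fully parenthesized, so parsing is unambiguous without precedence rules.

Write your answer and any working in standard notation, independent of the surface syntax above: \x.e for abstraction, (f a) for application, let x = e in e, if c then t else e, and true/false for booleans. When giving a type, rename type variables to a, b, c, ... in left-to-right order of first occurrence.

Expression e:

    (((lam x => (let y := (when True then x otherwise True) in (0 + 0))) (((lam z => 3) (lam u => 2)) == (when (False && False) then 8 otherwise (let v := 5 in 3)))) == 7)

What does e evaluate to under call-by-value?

Answer: false

Working:
step 0: (((\x.(let y = (if true then x else true) in (0 + 0))) (((\z.3) (\u.2)) == (if (false && false) then 8 else (let v = 5 in 3)))) == 7)
step 1: [beta@0.1.0] (((\x.(let y = (if true then x else true) in (0 + 0))) (3 == (if (false && false) then 8 else (let v = 5 in 3)))) == 7)
step 2: [delta@0.1.1.0] (((\x.(let y = (if true then x else true) in (0 + 0))) (3 == (if false then 8 else (let v = 5 in 3)))) == 7)
step 3: [if@0.1.1] (((\x.(let y = (if true then x else true) in (0 + 0))) (3 == (let v = 5 in 3))) == 7)
step 4: [let@0.1.1] (((\x.(let y = (if true then x else true) in (0 + 0))) (3 == 3)) == 7)
step 5: [delta@0.1] (((\x.(let y = (if true then x else true) in (0 + 0))) true) == 7)
step 6: [beta@0] ((let y = (if true then true else true) in (0 + 0)) == 7)
step 7: [if@0.0] ((let y = true in (0 + 0)) == 7)
step 8: [let@0] ((0 + 0) == 7)
step 9: [delta@0] (0 == 7)
step 10: [delta@root] false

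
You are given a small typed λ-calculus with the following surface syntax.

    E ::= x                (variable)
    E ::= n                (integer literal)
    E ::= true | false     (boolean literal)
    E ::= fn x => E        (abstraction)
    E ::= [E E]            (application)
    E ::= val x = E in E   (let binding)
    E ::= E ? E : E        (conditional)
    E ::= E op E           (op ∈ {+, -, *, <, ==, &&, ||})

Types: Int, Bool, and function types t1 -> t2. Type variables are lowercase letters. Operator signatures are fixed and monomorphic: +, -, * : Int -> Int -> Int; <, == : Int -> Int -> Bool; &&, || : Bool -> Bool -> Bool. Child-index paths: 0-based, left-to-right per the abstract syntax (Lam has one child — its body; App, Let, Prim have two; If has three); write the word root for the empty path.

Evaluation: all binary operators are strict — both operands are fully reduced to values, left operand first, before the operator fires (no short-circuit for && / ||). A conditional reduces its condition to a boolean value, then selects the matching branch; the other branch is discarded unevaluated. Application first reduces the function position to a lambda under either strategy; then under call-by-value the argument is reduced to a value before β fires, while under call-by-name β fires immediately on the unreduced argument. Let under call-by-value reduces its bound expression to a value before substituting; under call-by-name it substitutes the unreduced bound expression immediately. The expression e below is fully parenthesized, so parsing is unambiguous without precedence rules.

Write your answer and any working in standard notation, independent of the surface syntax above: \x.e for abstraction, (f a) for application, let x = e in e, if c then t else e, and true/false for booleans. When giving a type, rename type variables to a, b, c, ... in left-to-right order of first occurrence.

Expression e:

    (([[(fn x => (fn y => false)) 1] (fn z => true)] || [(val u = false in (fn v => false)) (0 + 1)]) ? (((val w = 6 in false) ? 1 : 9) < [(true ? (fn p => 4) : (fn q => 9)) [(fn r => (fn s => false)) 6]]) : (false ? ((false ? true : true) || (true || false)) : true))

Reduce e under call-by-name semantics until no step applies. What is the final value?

Working:
step 0: (if ((((\x.(\y.false)) 1) (\z.true)) || ((let u = false in (\v.false)) (0 + 1))) then ((if (let w = 6 in false) then 1 else 9) < ((if true then (\p.4) else (\q.9)) ((\r.(\s.false)) 6))) else (if false then ((if false then true else true) || (true || false)) else true))
step 1: [beta@0.0.0] (if (((\y.false) (\z.true)) || ((let u = false in (\v.false)) (0 + 1))) then ((if (let w = 6 in false) then 1 else 9) < ((if true then (\p.4) else (\q.9)) ((\r.(\s.false)) 6))) else (if false then ((if false then true else true) || (true || false)) else true))
step 2: [beta@0.0] (if (false || ((let u = false in (\v.false)) (0 + 1))) then ((if (let w = 6 in false) then 1 else 9) < ((if true then (\p.4) else (\q.9)) ((\r.(\s.false)) 6))) else (if false then ((if false then true else true) || (true || false)) else true))
step 3: [let@0.1.0] (if (false || ((\v.false) (0 + 1))) then ((if (let w = 6 in false) then 1 else 9) < ((if true then (\p.4) else (\q.9)) ((\r.(\s.false)) 6))) else (if false then ((if false then true else true) || (true || false)) else true))
step 4: [beta@0.1] (if (false || false) then ((if (let w = 6 in false) then 1 else 9) < ((if true then (\p.4) else (\q.9)) ((\r.(\s.false)) 6))) else (if false then ((if false then true else true) || (true || false)) else true))
step 5: [delta@0] (if false then ((if (let w = 6 in false) then 1 else 9) < ((if true then (\p.4) else (\q.9)) ((\r.(\s.false)) 6))) else (if false then ((if false then true else true) || (true || false)) else true))
step 6: [if@root] (if false then ((if false then true else true) || (true || false)) else true)
step 7: [if@root] true

Answer: true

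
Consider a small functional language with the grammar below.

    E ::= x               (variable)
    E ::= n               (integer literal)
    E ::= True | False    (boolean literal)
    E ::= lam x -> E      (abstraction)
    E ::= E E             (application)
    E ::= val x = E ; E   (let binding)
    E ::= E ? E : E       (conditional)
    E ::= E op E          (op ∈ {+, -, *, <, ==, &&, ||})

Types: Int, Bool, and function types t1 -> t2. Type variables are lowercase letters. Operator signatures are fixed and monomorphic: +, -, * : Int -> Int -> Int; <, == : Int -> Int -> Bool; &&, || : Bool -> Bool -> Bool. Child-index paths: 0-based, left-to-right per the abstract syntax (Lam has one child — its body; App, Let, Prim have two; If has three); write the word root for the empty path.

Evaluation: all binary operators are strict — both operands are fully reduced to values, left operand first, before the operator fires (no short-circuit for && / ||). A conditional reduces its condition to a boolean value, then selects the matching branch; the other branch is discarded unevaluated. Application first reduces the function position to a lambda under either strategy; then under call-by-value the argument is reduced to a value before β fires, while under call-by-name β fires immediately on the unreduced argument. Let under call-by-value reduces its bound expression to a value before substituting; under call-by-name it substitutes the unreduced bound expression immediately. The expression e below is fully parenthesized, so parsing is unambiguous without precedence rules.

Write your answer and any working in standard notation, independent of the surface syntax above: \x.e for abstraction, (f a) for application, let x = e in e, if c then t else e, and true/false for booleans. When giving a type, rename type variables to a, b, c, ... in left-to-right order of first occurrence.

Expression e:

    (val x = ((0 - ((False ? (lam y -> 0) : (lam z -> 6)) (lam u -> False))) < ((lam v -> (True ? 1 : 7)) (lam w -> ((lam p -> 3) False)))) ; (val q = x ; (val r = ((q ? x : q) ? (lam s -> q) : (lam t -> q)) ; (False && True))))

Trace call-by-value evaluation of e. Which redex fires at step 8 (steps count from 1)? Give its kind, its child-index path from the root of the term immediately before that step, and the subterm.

Trace:
step 0: (let x = ((0 - ((if false then (\y.0) else (\z.6)) (\u.false))) < ((\v.(if true then 1 else 7)) (\w.((\p.3) false)))) in (let q = x in (let r = (if (if q then x else q) then (\s.q) else (\t.q)) in (false && true))))
step 1: [if@0.0.1.0] (let x = ((0 - ((\z.6) (\u.false))) < ((\v.(if true then 1 else 7)) (\w.((\p.3) false)))) in (let q = x in (let r = (if (if q then x else q) then (\s.q) else (\t.q)) in (false && true))))
step 2: [beta@0.0.1] (let x = ((0 - 6) < ((\v.(if true then 1 else 7)) (\w.((\p.3) false)))) in (let q = x in (let r = (if (if q then x else q) then (\s.q) else (\t.q)) in (false && true))))
step 3: [delta@0.0] (let x = (-6 < ((\v.(if true then 1 else 7)) (\w.((\p.3) false)))) in (let q = x in (let r = (if (if q then x else q) then (\s.q) else (\t.q)) in (false && true))))
step 4: [beta@0.1] (let x = (-6 < (if true then 1 else 7)) in (let q = x in (let r = (if (if q then x else q) then (\s.q) else (\t.q)) in (false && true))))
step 5: [if@0.1] (let x = (-6 < 1) in (let q = x in (let r = (if (if q then x else q) then (\s.q) else (\t.q)) in (false && true))))
step 6: [delta@0] (let x = true in (let q = x in (let r = (if (if q then x else q) then (\s.q) else (\t.q)) in (false && true))))
step 7: [let@root] (let q = true in (let r = (if (if q then true else q) then (\s.q) else (\t.q)) in (false && true)))
step 8: [let@root] (let r = (if (if true then true else true) then (\s.true) else (\t.true)) in (false && true))

Answer: let at root : (let q = true in (let r = (if (if q then true else q) then (\s.q) else (\t.q)) in (false && true)))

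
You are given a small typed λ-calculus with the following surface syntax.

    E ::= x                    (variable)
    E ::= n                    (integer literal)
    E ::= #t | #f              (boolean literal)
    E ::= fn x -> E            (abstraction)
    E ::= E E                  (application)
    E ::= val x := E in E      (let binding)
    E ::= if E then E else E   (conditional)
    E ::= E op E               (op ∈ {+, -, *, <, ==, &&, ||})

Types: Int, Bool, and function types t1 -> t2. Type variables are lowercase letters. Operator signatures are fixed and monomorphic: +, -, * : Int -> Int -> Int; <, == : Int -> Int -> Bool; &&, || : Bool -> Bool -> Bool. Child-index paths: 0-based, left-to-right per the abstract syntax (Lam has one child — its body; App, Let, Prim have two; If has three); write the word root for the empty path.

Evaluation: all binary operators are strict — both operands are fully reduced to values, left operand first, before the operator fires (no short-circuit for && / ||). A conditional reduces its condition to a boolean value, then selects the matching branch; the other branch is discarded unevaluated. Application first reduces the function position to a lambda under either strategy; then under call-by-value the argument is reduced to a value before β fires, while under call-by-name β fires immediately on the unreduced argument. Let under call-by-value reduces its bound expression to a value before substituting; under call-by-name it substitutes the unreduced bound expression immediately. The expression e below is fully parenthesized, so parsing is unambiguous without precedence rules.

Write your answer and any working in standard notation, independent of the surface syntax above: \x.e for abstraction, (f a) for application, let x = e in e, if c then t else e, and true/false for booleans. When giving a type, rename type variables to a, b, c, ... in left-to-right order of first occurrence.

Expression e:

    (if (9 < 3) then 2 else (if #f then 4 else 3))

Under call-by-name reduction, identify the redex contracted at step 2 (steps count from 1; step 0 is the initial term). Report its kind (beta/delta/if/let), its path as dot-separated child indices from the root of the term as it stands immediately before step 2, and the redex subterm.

Working:
step 0: (if (9 < 3) then 2 else (if false then 4 else 3))
step 1: [delta@0] (if false then 2 else (if false then 4 else 3))
step 2: [if@root] (if false then 4 else 3)

Answer: if at root : (if false then 2 else (if false then 4 else 3))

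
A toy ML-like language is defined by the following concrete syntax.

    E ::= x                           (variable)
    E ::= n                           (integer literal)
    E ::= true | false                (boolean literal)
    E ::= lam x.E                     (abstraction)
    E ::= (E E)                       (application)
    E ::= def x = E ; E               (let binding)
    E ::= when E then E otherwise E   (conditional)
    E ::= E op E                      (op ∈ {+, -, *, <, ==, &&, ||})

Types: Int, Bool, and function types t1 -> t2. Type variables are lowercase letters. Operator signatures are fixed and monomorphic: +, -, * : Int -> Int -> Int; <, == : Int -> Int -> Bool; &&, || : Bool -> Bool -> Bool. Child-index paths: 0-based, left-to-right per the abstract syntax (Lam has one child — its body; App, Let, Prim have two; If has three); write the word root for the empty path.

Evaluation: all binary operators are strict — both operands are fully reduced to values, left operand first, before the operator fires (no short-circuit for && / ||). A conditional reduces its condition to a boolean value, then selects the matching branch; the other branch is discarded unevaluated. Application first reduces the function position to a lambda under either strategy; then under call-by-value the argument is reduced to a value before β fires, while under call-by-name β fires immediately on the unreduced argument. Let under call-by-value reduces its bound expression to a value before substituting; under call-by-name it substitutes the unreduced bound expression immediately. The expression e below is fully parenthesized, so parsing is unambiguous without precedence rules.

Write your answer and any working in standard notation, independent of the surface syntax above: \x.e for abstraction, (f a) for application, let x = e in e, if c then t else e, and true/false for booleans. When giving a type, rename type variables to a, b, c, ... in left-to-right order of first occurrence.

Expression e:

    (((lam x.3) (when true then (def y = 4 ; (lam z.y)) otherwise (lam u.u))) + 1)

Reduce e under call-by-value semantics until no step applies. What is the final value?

Trace:
step 0: (((\x.3) (if true then (let y = 4 in (\z.y)) else (\u.u))) + 1)
step 1: [if@0.1] (((\x.3) (let y = 4 in (\z.y))) + 1)
step 2: [let@0.1] (((\x.3) (\z.4)) + 1)
step 3: [beta@0] (3 + 1)
step 4: [delta@root] 4

Answer: 4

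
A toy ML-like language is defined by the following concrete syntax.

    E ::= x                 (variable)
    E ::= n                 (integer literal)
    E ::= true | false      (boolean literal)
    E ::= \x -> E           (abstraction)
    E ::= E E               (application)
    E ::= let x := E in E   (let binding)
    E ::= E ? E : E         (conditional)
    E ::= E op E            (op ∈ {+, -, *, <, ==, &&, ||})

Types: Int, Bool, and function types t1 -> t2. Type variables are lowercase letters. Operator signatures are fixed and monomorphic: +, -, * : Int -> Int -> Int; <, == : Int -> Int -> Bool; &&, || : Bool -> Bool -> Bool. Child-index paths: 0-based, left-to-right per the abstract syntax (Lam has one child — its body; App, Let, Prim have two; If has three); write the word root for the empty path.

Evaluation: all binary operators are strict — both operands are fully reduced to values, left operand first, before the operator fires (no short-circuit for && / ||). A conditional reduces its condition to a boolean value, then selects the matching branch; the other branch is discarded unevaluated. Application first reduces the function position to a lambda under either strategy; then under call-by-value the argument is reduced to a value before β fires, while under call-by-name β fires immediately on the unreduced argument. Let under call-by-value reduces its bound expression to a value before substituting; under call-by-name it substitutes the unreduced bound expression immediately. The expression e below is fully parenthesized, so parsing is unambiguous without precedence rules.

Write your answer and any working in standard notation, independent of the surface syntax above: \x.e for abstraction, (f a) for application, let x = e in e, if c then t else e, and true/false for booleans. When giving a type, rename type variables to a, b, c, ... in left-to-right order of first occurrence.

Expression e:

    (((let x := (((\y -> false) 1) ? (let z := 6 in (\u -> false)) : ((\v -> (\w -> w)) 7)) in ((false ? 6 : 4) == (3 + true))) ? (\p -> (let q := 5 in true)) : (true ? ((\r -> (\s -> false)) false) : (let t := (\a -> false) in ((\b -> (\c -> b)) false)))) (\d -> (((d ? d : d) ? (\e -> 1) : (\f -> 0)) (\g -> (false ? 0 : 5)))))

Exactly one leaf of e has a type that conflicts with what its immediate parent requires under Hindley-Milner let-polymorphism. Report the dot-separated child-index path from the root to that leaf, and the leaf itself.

Working:
\y._ : a -> Bool
  unify a -> Bool ~ Int -> b
  unify a ~ Int
  unify Bool ~ b
_ _ : Bool
  unify Bool ~ Bool
let z : Int
\u._ : c -> Bool
w : e
\w._ : e -> e
\v._ : d -> e -> e
  unify d -> e -> e ~ Int -> f
  unify d ~ Int
  unify e -> e ~ f
_ _ : e -> e
  unify c -> Bool ~ e -> e
  unify c ~ e
  unify Bool ~ e
let x : Bool -> Bool
  unify Bool ~ Bool
  unify Int ~ Int
  unify Int ~ Int
  unify Int ~ Int
  unify Bool ~ Int
  FAIL: mismatch Bool ~ Int

Answer: 0.0.1.1.1 : true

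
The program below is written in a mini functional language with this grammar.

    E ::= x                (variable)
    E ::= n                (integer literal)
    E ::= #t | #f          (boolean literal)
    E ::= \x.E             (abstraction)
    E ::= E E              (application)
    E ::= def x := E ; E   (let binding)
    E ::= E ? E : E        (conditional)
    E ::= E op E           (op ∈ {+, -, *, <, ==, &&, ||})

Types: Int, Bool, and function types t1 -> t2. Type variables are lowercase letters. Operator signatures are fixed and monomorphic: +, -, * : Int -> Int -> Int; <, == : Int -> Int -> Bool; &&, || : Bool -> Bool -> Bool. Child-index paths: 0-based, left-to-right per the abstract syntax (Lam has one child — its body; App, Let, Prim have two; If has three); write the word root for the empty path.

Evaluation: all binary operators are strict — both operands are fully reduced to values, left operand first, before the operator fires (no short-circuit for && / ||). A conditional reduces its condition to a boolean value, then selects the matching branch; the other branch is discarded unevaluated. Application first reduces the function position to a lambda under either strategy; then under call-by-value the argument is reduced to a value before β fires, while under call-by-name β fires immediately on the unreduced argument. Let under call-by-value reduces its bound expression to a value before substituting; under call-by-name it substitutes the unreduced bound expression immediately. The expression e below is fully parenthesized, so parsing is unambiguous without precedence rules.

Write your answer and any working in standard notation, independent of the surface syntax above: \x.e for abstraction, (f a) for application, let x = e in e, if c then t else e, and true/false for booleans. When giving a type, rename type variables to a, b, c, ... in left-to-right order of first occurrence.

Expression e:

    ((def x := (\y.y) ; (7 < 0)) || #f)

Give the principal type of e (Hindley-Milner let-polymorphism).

Working:
y : a
\y._ : a -> a
let x : forall. a -> a
  unify Int ~ Int
  unify Int ~ Int
  unify Bool ~ Bool
  unify Bool ~ Bool

Answer: Bool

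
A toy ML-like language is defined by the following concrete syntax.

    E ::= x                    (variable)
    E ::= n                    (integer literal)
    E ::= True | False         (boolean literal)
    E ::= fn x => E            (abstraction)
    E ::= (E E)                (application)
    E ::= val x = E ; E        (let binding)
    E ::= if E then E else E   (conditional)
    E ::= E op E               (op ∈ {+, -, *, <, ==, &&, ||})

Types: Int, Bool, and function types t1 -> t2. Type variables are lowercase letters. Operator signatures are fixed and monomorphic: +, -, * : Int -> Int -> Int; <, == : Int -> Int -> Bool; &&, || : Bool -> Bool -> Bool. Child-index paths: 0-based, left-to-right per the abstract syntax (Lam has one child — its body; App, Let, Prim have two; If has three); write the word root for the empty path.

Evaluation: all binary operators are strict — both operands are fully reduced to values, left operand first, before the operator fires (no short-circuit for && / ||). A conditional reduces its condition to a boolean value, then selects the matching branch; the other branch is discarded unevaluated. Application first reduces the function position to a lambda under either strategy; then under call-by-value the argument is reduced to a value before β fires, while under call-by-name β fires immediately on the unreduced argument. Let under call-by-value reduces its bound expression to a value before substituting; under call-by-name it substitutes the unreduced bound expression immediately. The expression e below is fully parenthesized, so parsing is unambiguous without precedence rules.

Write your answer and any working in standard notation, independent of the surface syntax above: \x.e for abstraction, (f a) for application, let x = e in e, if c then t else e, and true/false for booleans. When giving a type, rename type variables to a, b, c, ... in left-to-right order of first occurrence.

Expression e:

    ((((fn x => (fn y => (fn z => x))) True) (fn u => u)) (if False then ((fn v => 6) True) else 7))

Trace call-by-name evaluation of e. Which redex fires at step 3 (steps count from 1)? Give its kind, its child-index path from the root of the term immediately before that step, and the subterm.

Answer: beta at root : ((\z.true) (if false then ((\v.6) true) else 7))

Derivation:
step 0: ((((\x.(\y.(\z.x))) true) (\u.u)) (if false then ((\v.6) true) else 7))
step 1: [beta@0.0] (((\y.(\z.true)) (\u.u)) (if false then ((\v.6) true) else 7))
step 2: [beta@0] ((\z.true) (if false then ((\v.6) true) else 7))
step 3: [beta@root] true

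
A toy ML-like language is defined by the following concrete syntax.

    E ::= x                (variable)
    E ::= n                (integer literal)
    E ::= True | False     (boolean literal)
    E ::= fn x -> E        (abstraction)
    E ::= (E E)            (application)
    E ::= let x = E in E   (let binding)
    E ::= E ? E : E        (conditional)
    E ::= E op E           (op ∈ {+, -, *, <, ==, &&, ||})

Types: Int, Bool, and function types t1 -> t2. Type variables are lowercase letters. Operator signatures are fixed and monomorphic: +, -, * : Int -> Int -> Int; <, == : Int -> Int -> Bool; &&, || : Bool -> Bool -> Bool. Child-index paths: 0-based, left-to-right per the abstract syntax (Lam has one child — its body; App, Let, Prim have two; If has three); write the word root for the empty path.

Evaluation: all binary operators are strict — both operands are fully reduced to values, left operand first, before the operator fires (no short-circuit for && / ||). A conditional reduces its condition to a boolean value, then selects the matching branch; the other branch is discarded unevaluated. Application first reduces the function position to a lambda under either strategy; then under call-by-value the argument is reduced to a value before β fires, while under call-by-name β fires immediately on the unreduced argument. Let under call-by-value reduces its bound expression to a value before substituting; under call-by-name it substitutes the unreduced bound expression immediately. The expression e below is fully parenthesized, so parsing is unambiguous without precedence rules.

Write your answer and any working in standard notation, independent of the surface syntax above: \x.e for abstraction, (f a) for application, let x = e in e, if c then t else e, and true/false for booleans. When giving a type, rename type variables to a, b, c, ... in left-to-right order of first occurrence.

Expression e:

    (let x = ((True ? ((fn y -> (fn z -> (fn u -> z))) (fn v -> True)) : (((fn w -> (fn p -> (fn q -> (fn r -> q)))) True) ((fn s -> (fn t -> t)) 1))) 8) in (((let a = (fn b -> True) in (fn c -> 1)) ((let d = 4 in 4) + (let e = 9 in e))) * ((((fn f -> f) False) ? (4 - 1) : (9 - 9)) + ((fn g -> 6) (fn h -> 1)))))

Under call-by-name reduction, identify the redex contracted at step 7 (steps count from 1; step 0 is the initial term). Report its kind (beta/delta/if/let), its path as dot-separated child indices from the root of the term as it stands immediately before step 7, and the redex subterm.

Working:
step 0: (let x = ((if true then ((\y.(\z.(\u.z))) (\v.true)) else (((\w.(\p.(\q.(\r.q)))) true) ((\s.(\t.t)) 1))) 8) in (((let a = (\b.true) in (\c.1)) ((let d = 4 in 4) + (let e = 9 in e))) * ((if ((\f.f) false) then (4 - 1) else (9 - 9)) + ((\g.6) (\h.1)))))
step 1: [let@root] (((let a = (\b.true) in (\c.1)) ((let d = 4 in 4) + (let e = 9 in e))) * ((if ((\f.f) false) then (4 - 1) else (9 - 9)) + ((\g.6) (\h.1))))
step 2: [let@0.0] (((\c.1) ((let d = 4 in 4) + (let e = 9 in e))) * ((if ((\f.f) false) then (4 - 1) else (9 - 9)) + ((\g.6) (\h.1))))
step 3: [beta@0] (1 * ((if ((\f.f) false) then (4 - 1) else (9 - 9)) + ((\g.6) (\h.1))))
step 4: [beta@1.0.0] (1 * ((if false then (4 - 1) else (9 - 9)) + ((\g.6) (\h.1))))
step 5: [if@1.0] (1 * ((9 - 9) + ((\g.6) (\h.1))))
step 6: [delta@1.0] (1 * (0 + ((\g.6) (\h.1))))
step 7: [beta@1.1] (1 * (0 + 6))

Answer: beta at 1.1 : ((\g.6) (\h.1))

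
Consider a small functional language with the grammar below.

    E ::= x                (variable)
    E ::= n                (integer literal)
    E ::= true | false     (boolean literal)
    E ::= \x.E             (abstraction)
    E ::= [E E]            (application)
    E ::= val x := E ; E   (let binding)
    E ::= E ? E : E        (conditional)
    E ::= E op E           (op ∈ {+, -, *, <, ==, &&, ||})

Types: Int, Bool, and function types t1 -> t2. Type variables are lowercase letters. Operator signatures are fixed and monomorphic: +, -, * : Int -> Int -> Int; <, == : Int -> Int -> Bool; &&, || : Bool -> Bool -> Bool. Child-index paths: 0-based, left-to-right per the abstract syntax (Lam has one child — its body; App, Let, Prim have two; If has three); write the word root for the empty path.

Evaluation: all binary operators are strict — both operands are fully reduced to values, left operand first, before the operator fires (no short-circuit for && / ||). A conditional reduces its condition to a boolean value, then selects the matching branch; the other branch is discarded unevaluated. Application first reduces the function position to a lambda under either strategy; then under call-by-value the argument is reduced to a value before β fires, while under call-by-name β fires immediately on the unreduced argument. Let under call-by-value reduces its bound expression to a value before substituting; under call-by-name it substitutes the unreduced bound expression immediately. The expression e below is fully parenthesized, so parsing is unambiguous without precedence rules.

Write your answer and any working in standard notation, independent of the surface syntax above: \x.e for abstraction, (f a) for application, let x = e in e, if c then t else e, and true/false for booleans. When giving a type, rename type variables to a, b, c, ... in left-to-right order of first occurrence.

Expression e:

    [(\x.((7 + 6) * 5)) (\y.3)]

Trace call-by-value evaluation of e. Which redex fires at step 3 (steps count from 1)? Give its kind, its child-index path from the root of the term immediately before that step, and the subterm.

Derivation:
step 0: ((\x.((7 + 6) * 5)) (\y.3))
step 1: [beta@root] ((7 + 6) * 5)
step 2: [delta@0] (13 * 5)
step 3: [delta@root] 65

Answer: delta at root : (13 * 5)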